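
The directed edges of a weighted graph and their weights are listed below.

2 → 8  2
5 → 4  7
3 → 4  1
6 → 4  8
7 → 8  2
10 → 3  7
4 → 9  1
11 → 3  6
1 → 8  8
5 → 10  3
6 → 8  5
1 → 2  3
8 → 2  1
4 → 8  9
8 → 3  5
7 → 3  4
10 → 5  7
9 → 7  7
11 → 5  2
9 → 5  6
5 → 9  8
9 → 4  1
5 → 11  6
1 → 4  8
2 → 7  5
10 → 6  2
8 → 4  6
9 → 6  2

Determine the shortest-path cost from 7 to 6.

8

Compare a few routes:
7–3–4–9–6: 4+1+1+2 = 8
7–8–4–9–6: 2+6+1+2 = 11
7–8–3–4–9–6: 2+5+1+1+2 = 11
7–3–4–9–5–10–6: 4+1+1+6+3+2 = 17
Cheapest is 7–3–4–9–6 at 8.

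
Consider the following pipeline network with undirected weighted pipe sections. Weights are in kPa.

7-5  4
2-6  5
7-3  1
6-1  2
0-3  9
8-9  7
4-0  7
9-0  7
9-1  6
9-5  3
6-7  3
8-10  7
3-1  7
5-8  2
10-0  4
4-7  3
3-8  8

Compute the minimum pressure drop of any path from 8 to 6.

9 kPa

Compare a few routes:
8 → 3 → 7 → 6: 8+1+3 = 12
8 → 5 → 9 → 1 → 6: 2+3+6+2 = 13
8 → 5 → 7 → 6: 2+4+3 = 9
The minimum is 9 kPa via 8 → 5 → 7 → 6.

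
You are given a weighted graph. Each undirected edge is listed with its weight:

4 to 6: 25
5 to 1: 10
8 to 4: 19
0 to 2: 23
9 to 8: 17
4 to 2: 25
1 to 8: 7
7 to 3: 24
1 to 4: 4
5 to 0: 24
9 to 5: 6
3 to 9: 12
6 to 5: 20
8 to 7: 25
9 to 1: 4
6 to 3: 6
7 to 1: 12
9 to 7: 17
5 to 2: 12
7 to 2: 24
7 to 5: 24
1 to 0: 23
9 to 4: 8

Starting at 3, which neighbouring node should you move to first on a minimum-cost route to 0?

Candidate routes:
3–9–5–0: 12+6+24 = 42
3–9–1–0: 12+4+23 = 39
Cheapest is 3–9–1–0 at 39.
So from 3 the first move is to 9.

9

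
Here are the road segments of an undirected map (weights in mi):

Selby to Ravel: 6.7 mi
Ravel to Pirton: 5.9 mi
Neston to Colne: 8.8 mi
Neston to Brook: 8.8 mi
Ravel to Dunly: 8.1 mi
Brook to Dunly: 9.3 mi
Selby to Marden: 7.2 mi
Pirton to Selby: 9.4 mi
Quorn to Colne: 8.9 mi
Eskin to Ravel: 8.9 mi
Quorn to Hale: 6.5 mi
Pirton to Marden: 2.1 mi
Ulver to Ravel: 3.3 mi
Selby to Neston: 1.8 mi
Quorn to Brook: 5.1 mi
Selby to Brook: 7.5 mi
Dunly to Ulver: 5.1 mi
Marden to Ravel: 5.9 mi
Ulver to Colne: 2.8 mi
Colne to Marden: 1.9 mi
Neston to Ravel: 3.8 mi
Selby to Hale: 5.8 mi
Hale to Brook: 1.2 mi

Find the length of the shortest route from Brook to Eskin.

21.5 mi

Running Dijkstra from Brook:
Brook: 0
Hale: 1.2  (via Brook)
Quorn: 5.1  (via Brook)
Selby: 7  (via Hale)
Neston: 8.8  (via Brook)
Dunly: 9.3  (via Brook)
Ravel: 12.6  (via Neston)
Colne: 14  (via Quorn)
Marden: 14.2  (via Selby)
Ulver: 14.4  (via Dunly)
Pirton: 16.3  (via Marden)
Eskin: 21.5  (via Ravel)
Shortest route: Brook–Neston–Ravel–Eskin = 21.5 mi.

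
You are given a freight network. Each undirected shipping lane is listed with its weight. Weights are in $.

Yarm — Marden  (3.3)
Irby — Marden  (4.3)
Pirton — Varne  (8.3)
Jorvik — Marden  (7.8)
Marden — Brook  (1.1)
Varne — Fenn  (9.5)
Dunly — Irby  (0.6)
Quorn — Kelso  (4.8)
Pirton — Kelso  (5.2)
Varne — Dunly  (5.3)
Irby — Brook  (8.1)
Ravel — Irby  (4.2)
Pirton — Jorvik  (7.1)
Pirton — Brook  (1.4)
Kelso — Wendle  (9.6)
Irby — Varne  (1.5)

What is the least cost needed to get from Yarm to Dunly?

$8.2

Candidate routes:
Yarm → Marden → Brook → Irby → Dunly: 3.3+1.1+8.1+0.6 = 13.1
Yarm → Marden → Irby → Dunly: 3.3+4.3+0.6 = 8.2
Yarm → Marden → Irby → Varne → Dunly: 3.3+4.3+1.5+5.3 = 14.4
Cheapest is Yarm → Marden → Irby → Dunly at $8.2.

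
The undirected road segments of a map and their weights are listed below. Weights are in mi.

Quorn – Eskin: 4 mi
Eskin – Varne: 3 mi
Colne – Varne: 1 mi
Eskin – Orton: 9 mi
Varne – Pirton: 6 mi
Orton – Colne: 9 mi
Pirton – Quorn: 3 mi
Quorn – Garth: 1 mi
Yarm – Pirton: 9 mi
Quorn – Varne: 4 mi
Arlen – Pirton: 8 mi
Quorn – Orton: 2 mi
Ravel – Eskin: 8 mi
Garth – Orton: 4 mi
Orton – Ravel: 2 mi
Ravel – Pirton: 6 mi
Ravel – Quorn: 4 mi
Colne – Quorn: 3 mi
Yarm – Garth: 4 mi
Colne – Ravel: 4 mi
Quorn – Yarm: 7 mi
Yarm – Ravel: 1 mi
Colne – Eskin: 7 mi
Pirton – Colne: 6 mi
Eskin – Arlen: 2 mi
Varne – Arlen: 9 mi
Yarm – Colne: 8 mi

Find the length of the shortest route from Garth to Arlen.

7 mi

Enumerating some paths:
Garth–Quorn–Eskin–Arlen: 1+4+2 = 7
Garth–Quorn–Colne–Varne–Eskin–Arlen: 1+3+1+3+2 = 10
Garth–Quorn–Varne–Eskin–Arlen: 1+4+3+2 = 10
The minimum is 7 mi via Garth–Quorn–Eskin–Arlen.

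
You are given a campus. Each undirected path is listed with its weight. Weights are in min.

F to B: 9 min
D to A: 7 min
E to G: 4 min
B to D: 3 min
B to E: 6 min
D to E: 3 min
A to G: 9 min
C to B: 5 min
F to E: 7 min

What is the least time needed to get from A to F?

17 min

Candidate routes:
A → G → E → F: 9+4+7 = 20
A → D → E → F: 7+3+7 = 17
A → D → B → F: 7+3+9 = 19
Cheapest is A → D → E → F at 17 min.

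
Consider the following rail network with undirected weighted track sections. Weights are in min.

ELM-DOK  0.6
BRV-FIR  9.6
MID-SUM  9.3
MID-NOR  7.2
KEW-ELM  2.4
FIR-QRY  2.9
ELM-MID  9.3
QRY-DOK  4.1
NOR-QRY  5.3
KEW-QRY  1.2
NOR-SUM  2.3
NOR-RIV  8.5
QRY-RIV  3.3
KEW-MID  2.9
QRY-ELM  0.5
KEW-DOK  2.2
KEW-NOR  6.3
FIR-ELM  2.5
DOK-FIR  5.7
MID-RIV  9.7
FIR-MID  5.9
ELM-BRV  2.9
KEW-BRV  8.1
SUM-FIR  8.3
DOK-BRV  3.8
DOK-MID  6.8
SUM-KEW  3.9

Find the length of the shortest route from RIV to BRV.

6.7 min

Enumerating some paths:
RIV → QRY → ELM → DOK → BRV: 3.3+0.5+0.6+3.8 = 8.2
RIV → QRY → ELM → BRV: 3.3+0.5+2.9 = 6.7
The minimum is 6.7 min via RIV → QRY → ELM → BRV.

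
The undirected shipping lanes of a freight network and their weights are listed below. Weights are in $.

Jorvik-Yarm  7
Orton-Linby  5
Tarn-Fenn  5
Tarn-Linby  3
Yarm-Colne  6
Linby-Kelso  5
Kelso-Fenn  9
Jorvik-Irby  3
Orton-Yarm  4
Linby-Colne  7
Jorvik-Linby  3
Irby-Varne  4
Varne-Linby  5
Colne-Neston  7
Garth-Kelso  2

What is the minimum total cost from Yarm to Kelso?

Compare a few routes:
Yarm - Colne - Linby - Kelso: 6+7+5 = 18
Yarm - Orton - Linby - Kelso: 4+5+5 = 14
Yarm - Jorvik - Linby - Kelso: 7+3+5 = 15
The minimum is $14 via Yarm - Orton - Linby - Kelso.

$14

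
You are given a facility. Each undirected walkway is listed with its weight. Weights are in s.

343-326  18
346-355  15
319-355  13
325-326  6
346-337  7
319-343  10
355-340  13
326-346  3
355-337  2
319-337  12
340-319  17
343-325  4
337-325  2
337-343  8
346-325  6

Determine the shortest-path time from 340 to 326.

23 s

Candidate routes:
340 - 355 - 337 - 325 - 326: 13+2+2+6 = 23
340 - 355 - 337 - 346 - 326: 13+2+7+3 = 25
340 - 355 - 337 - 325 - 346 - 326: 13+2+2+6+3 = 26
Cheapest is 340 - 355 - 337 - 325 - 326 at 23 s.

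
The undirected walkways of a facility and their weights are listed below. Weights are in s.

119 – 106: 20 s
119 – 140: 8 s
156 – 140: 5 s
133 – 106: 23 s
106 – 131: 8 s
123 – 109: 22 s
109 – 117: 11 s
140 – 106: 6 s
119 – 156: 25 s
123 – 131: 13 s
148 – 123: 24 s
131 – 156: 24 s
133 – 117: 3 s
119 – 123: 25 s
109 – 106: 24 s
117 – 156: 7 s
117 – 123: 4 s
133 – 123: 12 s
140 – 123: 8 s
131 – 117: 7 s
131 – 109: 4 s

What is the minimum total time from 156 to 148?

35 s

Running Dijkstra from 156:
156: 0
140: 5  (via 156)
117: 7  (via 156)
133: 10  (via 117)
123: 11  (via 117)
106: 11  (via 140)
119: 13  (via 140)
131: 14  (via 117)
109: 18  (via 117)
148: 35  (via 123)
Shortest route: 156 → 117 → 123 → 148 = 35 s.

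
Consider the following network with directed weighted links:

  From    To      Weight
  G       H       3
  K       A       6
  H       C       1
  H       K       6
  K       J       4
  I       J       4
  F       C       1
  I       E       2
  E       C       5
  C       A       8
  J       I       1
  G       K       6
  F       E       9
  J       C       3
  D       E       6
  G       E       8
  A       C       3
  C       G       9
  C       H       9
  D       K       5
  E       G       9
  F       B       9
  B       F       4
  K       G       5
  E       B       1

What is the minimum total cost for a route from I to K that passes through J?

Best I to J: I–J costing 4
Best J to K: J–C–G–K costing 18
Total via J: 4 + 18 = 22.

22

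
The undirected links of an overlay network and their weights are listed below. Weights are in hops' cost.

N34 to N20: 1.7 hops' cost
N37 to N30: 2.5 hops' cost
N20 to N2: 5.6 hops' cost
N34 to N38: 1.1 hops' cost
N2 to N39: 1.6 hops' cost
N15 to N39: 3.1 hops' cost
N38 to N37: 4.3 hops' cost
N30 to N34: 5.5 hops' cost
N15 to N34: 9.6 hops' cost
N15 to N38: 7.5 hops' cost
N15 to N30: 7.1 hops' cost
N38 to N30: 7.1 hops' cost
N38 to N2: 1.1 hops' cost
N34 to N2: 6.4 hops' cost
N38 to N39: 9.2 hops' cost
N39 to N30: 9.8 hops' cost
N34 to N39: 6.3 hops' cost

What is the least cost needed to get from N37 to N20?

7.1 hops' cost

Running Dijkstra from N37:
N37: 0
N30: 2.5  (via N37)
N38: 4.3  (via N37)
N34: 5.4  (via N38)
N2: 5.4  (via N38)
N39: 7  (via N2)
N20: 7.1  (via N34)
Shortest route: N37–N38–N34–N20 = 7.1 hops' cost.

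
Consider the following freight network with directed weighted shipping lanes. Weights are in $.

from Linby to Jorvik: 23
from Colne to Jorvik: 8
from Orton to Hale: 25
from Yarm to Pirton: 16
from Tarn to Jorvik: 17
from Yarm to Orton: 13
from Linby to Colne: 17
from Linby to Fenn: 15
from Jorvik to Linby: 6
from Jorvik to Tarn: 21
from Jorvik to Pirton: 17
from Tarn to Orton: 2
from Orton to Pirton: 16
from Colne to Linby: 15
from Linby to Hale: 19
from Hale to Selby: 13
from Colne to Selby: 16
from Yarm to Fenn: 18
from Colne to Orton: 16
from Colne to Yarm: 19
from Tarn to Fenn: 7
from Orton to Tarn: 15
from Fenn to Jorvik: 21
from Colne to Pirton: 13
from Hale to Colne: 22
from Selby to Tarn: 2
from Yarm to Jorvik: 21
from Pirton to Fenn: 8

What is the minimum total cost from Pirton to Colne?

$52

Candidate routes:
Pirton → Fenn → Jorvik → Linby → Colne: 8+21+6+17 = 52
Pirton → Fenn → Jorvik → Linby → Hale → Colne: 8+21+6+19+22 = 76
The minimum is $52 via Pirton → Fenn → Jorvik → Linby → Colne.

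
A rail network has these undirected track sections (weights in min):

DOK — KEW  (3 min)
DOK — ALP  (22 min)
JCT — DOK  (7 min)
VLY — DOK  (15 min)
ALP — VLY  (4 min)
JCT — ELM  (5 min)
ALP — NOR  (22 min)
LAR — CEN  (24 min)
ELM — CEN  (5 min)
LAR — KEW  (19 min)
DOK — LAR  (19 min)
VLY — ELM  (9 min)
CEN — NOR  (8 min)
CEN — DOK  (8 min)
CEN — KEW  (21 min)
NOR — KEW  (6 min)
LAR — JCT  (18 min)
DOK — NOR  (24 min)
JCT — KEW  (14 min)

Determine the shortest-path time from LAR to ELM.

Shortest distances from LAR:
LAR: 0
JCT: 18  (via LAR)
DOK: 19  (via LAR)
KEW: 19  (via LAR)
ELM: 23  (via JCT)
Shortest route: LAR–JCT–ELM = 23 min.

23 min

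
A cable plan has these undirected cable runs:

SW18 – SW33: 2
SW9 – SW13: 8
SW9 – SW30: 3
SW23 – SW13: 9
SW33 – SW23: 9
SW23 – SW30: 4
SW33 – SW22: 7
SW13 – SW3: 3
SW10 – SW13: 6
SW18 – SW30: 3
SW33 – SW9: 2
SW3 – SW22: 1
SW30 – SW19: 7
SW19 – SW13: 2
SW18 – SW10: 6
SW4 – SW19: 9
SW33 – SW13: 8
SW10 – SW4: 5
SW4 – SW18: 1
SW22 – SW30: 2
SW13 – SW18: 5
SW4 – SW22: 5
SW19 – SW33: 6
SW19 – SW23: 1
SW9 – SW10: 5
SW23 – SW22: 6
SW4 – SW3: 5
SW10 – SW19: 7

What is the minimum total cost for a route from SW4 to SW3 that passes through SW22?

6

Best SW4 to SW22: SW4–SW22 costing 5
Best SW22 to SW3: SW22–SW3 costing 1
Total via SW22: 5 + 1 = 6.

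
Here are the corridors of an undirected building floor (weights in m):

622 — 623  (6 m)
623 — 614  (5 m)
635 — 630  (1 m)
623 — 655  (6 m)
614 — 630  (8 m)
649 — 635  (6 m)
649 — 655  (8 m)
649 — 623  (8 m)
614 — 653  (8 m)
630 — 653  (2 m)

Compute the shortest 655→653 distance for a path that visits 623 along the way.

19 m

Shortest 655→623: 655 → 623 = 6
Shortest 623→653: 623 → 614 → 653 = 13
Total via 623: 6 + 13 = 19 m.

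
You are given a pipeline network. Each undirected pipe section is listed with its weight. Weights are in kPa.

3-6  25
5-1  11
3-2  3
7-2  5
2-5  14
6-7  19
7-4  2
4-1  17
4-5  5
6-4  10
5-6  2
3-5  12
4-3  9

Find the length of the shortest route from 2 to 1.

Candidate routes:
2–7–4–5–1: 5+2+5+11 = 23
2–7–4–1: 5+2+17 = 24
The minimum is 23 kPa via 2–7–4–5–1.

23 kPa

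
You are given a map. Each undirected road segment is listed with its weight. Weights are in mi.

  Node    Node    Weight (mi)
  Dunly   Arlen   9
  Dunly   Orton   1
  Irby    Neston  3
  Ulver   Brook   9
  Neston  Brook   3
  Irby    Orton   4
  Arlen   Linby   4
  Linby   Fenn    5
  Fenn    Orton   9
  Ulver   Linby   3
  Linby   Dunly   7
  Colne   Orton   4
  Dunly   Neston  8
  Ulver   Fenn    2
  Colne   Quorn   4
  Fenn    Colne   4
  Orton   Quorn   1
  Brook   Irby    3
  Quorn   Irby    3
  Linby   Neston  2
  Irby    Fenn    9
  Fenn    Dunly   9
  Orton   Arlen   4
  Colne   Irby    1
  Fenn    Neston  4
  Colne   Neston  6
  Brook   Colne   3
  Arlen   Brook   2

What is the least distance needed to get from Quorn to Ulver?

10 mi

Shortest distances from Quorn:
Quorn: 0
Orton: 1  (via Quorn)
Dunly: 2  (via Orton)
Irby: 3  (via Quorn)
Colne: 4  (via Quorn)
Arlen: 5  (via Orton)
Neston: 6  (via Irby)
Brook: 6  (via Irby)
Fenn: 8  (via Colne)
Linby: 8  (via Neston)
Ulver: 10  (via Fenn)
Shortest route: Quorn–Colne–Fenn–Ulver = 10 mi.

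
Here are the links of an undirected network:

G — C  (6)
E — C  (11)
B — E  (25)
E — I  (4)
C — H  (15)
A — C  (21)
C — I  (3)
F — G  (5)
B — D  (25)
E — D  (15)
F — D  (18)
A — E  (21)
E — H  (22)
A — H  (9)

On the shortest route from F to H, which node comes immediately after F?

G

Candidate routes:
F → G → C → E → H: 5+6+11+22 = 44
F → G → C → H: 5+6+15 = 26
F → G → C → A → H: 5+6+21+9 = 41
F → G → C → I → E → H: 5+6+3+4+22 = 40
Cheapest is F → G → C → H at 26.
So from F the first move is to G.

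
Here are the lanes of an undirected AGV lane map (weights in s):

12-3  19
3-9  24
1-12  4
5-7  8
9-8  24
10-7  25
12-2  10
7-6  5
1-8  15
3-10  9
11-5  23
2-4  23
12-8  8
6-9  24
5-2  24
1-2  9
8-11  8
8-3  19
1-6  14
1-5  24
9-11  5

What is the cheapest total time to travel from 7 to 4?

Shortest distances from 7:
7: 0
6: 5  (via 7)
5: 8  (via 7)
1: 19  (via 6)
12: 23  (via 1)
10: 25  (via 7)
2: 28  (via 1)
9: 29  (via 6)
8: 31  (via 12)
11: 31  (via 5)
3: 34  (via 10)
4: 51  (via 2)
Shortest route: 7 → 6 → 1 → 2 → 4 = 51 s.

51 s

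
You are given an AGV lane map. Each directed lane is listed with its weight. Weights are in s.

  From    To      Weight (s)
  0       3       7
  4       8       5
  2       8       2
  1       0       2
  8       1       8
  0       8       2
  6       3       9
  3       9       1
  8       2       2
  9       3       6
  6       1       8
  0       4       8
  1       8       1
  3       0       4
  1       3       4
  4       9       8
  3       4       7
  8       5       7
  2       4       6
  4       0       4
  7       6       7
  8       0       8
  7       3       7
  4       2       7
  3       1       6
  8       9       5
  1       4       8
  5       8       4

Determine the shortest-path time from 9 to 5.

19 s

Enumerating some paths:
9 - 3 - 1 - 0 - 8 - 5: 6+6+2+2+7 = 23
9 - 3 - 0 - 8 - 5: 6+4+2+7 = 19
9 - 3 - 1 - 8 - 5: 6+6+1+7 = 20
9 - 3 - 4 - 8 - 5: 6+7+5+7 = 25
Cheapest is 9 - 3 - 0 - 8 - 5 at 19 s.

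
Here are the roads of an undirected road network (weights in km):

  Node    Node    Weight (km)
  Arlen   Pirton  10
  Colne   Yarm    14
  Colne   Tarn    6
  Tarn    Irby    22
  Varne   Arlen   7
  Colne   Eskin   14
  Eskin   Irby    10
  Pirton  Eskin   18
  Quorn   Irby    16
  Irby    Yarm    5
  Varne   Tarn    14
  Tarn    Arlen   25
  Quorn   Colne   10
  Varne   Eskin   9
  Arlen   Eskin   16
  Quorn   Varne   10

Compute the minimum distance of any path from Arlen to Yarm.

31 km

Enumerating some paths:
Arlen - Varne - Quorn - Irby - Yarm: 7+10+16+5 = 38
Arlen - Varne - Tarn - Colne - Yarm: 7+14+6+14 = 41
Arlen - Eskin - Irby - Yarm: 16+10+5 = 31
Arlen - Varne - Quorn - Colne - Yarm: 7+10+10+14 = 41
Cheapest is Arlen - Eskin - Irby - Yarm at 31 km.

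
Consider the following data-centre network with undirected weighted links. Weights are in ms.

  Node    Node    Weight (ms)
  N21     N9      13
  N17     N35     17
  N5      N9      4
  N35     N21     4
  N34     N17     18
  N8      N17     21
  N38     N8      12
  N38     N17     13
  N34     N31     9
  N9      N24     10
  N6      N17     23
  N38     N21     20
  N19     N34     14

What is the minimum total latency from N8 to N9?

45 ms

Compare a few routes:
N8–N17–N35–N21–N9: 21+17+4+13 = 55
N8–N38–N21–N9: 12+20+13 = 45
Cheapest is N8–N38–N21–N9 at 45 ms.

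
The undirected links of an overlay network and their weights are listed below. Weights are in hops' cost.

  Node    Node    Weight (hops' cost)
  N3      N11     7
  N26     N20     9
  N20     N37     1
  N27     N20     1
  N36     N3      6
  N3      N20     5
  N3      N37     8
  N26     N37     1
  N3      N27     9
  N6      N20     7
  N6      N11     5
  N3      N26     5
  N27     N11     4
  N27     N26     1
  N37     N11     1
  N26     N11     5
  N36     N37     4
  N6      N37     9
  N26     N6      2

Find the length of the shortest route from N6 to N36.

Running Dijkstra from N6:
N6: 0
N26: 2  (via N6)
N27: 3  (via N26)
N37: 3  (via N26)
N11: 4  (via N37)
N20: 4  (via N27)
N36: 7  (via N37)
Shortest route: N6–N26–N37–N36 = 7 hops' cost.

7 hops' cost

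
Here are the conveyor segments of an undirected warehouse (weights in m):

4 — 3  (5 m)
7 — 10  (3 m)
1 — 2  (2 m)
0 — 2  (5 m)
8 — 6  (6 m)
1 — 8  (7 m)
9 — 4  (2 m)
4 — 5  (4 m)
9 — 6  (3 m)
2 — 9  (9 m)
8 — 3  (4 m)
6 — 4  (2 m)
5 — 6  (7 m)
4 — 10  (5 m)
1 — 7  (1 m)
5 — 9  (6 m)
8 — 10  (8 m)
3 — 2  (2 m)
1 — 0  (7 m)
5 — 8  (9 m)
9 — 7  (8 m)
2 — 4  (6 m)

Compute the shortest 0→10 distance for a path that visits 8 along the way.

19 m

Shortest 0→8: 0 → 2 → 3 → 8 = 11
Best 8 to 10: 8 → 10 costing 8
Total via 8: 11 + 8 = 19 m.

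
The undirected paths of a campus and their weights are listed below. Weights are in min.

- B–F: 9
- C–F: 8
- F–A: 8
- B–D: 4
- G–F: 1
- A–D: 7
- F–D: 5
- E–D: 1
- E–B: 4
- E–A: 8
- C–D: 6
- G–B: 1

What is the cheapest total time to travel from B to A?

10 min

Settle nodes by increasing distance from B:
B: 0
G: 1  (via B)
F: 2  (via G)
D: 4  (via B)
E: 4  (via B)
A: 10  (via F)
Shortest route: B–G–F–A = 10 min.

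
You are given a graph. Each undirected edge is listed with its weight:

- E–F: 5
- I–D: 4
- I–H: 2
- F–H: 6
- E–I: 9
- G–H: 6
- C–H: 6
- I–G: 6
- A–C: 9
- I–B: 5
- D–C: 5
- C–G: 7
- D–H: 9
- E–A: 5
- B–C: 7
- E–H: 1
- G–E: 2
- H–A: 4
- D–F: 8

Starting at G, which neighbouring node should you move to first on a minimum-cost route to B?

E

Candidate routes:
G - E - H - I - B: 2+1+2+5 = 10
G - I - B: 6+5 = 11
Cheapest is G - E - H - I - B at 10.
So from G the first move is to E.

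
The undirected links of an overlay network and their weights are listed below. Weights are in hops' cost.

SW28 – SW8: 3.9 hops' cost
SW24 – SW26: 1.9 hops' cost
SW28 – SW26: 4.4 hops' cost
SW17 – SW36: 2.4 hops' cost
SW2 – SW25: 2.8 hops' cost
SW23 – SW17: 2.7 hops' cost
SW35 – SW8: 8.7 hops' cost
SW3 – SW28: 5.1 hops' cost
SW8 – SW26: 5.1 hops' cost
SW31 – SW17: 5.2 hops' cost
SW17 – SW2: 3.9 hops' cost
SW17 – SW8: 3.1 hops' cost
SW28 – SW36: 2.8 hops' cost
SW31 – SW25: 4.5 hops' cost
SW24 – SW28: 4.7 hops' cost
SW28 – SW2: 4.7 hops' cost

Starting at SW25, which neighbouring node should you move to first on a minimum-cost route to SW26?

SW2

Enumerating some paths:
SW25–SW2–SW17–SW36–SW28–SW26: 2.8+3.9+2.4+2.8+4.4 = 16.3
SW25–SW2–SW17–SW8–SW26: 2.8+3.9+3.1+5.1 = 14.9
SW25–SW2–SW28–SW24–SW26: 2.8+4.7+4.7+1.9 = 14.1
SW25–SW2–SW28–SW26: 2.8+4.7+4.4 = 11.9
The minimum is 11.9 hops' cost via SW25–SW2–SW28–SW26.
So from SW25 the first move is to SW2.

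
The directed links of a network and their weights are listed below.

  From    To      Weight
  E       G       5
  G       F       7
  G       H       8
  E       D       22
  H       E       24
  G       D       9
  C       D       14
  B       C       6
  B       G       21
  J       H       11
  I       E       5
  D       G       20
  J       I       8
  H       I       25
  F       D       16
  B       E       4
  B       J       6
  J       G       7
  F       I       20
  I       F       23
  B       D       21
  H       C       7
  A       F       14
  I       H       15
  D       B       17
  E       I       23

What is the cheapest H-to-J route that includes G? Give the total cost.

Best H to G: H → E → G costing 29
Best G to J: G → D → B → J costing 32
Total via G: 29 + 32 = 61.

61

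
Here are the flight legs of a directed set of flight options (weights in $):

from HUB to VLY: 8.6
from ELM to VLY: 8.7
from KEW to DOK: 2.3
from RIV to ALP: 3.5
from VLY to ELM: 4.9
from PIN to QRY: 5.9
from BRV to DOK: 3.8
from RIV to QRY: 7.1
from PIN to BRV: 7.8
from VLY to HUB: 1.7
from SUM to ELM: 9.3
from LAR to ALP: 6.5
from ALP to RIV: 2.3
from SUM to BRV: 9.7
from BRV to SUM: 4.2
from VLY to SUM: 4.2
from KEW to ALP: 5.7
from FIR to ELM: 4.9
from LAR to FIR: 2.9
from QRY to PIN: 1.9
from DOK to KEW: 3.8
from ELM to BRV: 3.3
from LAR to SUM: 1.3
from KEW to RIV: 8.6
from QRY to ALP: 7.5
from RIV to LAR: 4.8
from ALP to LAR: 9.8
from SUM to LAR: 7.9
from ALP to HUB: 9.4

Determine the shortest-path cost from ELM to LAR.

Running Dijkstra from ELM:
ELM: 0
BRV: 3.3  (via ELM)
DOK: 7.1  (via BRV)
SUM: 7.5  (via BRV)
VLY: 8.7  (via ELM)
HUB: 10.4  (via VLY)
KEW: 10.9  (via DOK)
LAR: 15.4  (via SUM)
Shortest route: ELM–BRV–SUM–LAR = $15.4.

$15.4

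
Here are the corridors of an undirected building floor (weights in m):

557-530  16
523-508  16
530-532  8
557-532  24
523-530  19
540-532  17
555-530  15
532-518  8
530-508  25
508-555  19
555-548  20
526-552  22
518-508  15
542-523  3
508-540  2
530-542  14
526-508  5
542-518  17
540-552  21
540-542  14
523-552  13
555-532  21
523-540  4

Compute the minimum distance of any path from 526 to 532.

24 m

Compare a few routes:
526 - 508 - 540 - 523 - 542 - 530 - 532: 5+2+4+3+14+8 = 36
526 - 508 - 540 - 523 - 530 - 532: 5+2+4+19+8 = 38
526 - 508 - 518 - 532: 5+15+8 = 28
526 - 508 - 540 - 532: 5+2+17 = 24
Cheapest is 526 - 508 - 540 - 532 at 24 m.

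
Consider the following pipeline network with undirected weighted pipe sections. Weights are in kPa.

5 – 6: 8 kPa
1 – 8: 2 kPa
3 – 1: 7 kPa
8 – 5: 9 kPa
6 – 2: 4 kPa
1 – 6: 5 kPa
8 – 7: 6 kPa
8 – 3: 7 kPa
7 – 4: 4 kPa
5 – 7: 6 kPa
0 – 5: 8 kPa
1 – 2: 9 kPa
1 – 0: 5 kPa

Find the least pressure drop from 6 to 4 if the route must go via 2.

25 kPa

Best 6 to 2: 6 → 2 costing 4
Shortest 2→4: 2 → 1 → 8 → 7 → 4 = 21
Total via 2: 4 + 21 = 25 kPa.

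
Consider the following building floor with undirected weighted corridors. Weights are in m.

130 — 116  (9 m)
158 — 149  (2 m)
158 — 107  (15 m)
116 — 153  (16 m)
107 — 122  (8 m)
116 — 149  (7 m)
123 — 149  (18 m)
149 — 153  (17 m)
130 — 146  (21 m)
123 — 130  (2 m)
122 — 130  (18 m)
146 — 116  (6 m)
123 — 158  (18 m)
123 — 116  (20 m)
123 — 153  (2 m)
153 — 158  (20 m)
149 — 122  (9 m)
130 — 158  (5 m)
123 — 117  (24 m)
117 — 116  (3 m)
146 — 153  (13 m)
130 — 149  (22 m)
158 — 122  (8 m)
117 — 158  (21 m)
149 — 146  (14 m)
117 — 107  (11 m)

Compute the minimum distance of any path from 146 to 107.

Shortest distances from 146:
146: 0
116: 6  (via 146)
117: 9  (via 116)
153: 13  (via 146)
149: 13  (via 116)
123: 15  (via 153)
158: 15  (via 149)
130: 15  (via 116)
107: 20  (via 117)
Shortest route: 146–116–117–107 = 20 m.

20 m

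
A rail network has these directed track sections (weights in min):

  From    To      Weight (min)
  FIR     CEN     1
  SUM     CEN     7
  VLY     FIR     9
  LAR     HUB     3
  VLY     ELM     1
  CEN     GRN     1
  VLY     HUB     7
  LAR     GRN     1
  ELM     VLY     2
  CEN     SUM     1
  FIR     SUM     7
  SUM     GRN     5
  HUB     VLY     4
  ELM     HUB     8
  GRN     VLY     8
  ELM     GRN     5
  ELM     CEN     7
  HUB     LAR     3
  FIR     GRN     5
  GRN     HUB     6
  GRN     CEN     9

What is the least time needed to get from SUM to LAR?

Enumerating some paths:
SUM → CEN → GRN → HUB → LAR: 7+1+6+3 = 17
SUM → GRN → HUB → LAR: 5+6+3 = 14
The minimum is 14 min via SUM → GRN → HUB → LAR.

14 min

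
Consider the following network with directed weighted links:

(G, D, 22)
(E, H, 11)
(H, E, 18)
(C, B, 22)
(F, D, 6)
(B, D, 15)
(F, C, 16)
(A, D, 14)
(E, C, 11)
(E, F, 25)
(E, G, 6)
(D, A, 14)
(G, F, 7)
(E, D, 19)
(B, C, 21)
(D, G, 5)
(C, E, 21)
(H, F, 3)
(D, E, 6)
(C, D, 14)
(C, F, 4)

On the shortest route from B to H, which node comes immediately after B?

D

Enumerating some paths:
B → C → F → D → E → H: 21+4+6+6+11 = 48
B → D → E → H: 15+6+11 = 32
B → C → D → E → H: 21+14+6+11 = 52
The minimum is 32 via B → D → E → H.
So from B the first move is to D.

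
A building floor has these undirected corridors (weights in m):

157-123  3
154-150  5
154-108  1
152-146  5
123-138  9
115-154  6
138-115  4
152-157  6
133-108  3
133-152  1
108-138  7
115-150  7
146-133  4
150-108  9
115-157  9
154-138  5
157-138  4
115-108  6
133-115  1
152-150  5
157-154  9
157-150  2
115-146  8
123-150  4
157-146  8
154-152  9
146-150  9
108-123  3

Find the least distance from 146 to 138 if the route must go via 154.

Best 146 to 154: 146 → 133 → 108 → 154 costing 8
Shortest 154→138: 154 → 138 = 5
Total via 154: 8 + 5 = 13 m.

13 m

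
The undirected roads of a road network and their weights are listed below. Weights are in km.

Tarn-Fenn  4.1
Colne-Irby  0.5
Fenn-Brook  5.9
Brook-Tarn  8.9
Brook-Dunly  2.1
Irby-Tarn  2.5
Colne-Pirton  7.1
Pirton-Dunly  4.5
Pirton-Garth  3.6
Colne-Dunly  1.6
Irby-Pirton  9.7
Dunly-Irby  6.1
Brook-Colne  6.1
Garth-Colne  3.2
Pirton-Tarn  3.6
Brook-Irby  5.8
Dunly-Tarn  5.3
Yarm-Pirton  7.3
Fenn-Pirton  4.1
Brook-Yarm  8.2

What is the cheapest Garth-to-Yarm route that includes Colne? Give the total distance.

Best Garth to Colne: Garth → Colne costing 3.2
Best Colne to Yarm: Colne → Dunly → Brook → Yarm costing 11.9
Total via Colne: 3.2 + 11.9 = 15.1 km.

15.1 km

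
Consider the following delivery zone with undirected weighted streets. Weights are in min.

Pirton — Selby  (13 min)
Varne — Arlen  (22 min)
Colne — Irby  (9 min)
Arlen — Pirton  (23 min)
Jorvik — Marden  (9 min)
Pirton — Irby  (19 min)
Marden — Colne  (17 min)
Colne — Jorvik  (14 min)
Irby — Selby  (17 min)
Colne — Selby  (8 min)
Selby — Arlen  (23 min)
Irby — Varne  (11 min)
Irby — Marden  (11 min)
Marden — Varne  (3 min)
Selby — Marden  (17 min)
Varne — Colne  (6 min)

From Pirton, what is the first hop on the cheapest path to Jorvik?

Candidate routes:
Pirton → Irby → Marden → Jorvik: 19+11+9 = 39
Pirton → Selby → Colne → Varne → Marden → Jorvik: 13+8+6+3+9 = 39
Pirton → Selby → Colne → Jorvik: 13+8+14 = 35
The minimum is 35 min via Pirton → Selby → Colne → Jorvik.
So from Pirton the first move is to Selby.

Selby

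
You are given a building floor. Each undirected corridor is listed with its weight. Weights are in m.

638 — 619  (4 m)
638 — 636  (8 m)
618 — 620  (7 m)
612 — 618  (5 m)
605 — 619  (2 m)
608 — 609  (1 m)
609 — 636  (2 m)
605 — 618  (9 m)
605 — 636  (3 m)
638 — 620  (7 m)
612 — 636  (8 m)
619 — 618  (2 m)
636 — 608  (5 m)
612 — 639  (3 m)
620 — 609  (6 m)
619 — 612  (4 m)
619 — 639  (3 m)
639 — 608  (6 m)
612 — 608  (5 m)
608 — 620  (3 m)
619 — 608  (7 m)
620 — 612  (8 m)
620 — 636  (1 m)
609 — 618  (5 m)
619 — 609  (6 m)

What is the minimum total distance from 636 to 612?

Candidate routes:
636–612: 8 = 8
636–620–608–612: 1+3+5 = 9
636–620–612: 1+8 = 9
Cheapest is 636–612 at 8 m.

8 m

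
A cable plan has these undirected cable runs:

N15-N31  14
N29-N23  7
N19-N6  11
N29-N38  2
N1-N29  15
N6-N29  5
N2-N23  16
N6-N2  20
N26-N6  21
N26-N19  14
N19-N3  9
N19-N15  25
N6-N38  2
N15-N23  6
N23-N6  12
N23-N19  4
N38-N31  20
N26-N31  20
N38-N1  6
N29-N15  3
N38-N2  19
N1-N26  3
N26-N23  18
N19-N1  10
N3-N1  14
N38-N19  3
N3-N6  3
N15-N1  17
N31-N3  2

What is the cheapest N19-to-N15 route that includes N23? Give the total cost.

Shortest N19→N23: N19–N23 = 4
Best N23 to N15: N23–N15 costing 6
Total via N23: 4 + 6 = 10.

10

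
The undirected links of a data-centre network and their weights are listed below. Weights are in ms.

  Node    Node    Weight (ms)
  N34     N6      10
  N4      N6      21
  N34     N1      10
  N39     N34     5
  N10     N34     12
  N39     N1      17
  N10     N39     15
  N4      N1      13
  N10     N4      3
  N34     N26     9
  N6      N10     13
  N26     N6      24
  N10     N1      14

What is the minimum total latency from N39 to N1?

15 ms

Candidate routes:
N39–N34–N1: 5+10 = 15
N39–N1: 17 = 17
The minimum is 15 ms via N39–N34–N1.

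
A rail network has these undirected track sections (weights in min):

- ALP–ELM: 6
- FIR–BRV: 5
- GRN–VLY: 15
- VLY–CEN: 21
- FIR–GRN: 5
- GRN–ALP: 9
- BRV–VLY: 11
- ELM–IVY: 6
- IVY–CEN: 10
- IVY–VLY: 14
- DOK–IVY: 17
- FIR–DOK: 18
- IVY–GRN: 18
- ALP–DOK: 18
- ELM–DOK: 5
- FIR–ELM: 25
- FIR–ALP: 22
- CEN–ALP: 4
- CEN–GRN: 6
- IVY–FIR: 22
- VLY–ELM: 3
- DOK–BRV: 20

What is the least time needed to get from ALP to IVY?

12 min

Compare a few routes:
ALP → ELM → IVY: 6+6 = 12
ALP → CEN → IVY: 4+10 = 14
ALP → ELM → VLY → IVY: 6+3+14 = 23
Cheapest is ALP → ELM → IVY at 12 min.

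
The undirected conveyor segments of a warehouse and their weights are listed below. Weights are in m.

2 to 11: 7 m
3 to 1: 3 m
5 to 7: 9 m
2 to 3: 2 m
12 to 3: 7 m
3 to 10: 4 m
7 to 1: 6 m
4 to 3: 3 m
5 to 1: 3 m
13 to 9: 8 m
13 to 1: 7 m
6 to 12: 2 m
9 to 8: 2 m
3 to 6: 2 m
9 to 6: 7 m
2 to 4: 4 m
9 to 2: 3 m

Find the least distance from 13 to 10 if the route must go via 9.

Shortest 13→9: 13–9 = 8
Shortest 9→10: 9–2–3–10 = 9
Total via 9: 8 + 9 = 17 m.

17 m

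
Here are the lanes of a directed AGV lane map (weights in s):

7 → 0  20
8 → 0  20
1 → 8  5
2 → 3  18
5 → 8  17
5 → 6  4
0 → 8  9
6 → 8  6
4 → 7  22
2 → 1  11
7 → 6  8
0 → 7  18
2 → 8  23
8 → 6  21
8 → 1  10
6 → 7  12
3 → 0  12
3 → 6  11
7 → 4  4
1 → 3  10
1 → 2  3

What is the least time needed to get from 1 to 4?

37 s

Settle nodes by increasing distance from 1:
1: 0
2: 3  (via 1)
8: 5  (via 1)
3: 10  (via 1)
6: 21  (via 3)
0: 22  (via 3)
7: 33  (via 6)
4: 37  (via 7)
Shortest route: 1 → 3 → 6 → 7 → 4 = 37 s.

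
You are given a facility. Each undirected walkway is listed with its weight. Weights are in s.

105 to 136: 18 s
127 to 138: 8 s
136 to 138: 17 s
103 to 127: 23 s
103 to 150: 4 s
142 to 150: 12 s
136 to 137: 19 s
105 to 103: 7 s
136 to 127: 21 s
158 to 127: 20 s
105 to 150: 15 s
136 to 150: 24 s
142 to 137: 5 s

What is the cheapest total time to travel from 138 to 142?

41 s

Enumerating some paths:
138 → 136 → 150 → 142: 17+24+12 = 53
138 → 136 → 137 → 142: 17+19+5 = 41
138 → 127 → 103 → 150 → 142: 8+23+4+12 = 47
138 → 127 → 136 → 137 → 142: 8+21+19+5 = 53
The minimum is 41 s via 138 → 136 → 137 → 142.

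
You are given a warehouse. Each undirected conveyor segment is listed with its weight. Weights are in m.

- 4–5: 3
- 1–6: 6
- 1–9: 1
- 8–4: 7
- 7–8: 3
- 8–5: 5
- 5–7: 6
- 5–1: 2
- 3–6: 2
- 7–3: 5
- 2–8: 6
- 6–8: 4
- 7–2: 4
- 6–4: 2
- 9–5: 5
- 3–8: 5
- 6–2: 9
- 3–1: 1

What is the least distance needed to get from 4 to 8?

6 m

Compare a few routes:
4 - 8: 7 = 7
4 - 6 - 8: 2+4 = 6
The minimum is 6 m via 4 - 6 - 8.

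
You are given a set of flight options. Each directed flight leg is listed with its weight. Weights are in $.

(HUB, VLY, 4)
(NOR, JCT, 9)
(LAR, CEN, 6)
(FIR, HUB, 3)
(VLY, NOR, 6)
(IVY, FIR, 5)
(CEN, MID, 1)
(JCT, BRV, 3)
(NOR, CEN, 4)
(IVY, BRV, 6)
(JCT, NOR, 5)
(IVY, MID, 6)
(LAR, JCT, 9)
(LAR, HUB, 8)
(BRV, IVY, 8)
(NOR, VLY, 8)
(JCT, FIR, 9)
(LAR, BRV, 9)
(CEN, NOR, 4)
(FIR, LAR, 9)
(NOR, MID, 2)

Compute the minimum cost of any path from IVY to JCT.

Running Dijkstra from IVY:
IVY: 0
FIR: 5  (via IVY)
BRV: 6  (via IVY)
MID: 6  (via IVY)
HUB: 8  (via FIR)
VLY: 12  (via HUB)
LAR: 14  (via FIR)
NOR: 18  (via VLY)
CEN: 20  (via LAR)
JCT: 23  (via LAR)
Shortest route: IVY–FIR–LAR–JCT = $23.

$23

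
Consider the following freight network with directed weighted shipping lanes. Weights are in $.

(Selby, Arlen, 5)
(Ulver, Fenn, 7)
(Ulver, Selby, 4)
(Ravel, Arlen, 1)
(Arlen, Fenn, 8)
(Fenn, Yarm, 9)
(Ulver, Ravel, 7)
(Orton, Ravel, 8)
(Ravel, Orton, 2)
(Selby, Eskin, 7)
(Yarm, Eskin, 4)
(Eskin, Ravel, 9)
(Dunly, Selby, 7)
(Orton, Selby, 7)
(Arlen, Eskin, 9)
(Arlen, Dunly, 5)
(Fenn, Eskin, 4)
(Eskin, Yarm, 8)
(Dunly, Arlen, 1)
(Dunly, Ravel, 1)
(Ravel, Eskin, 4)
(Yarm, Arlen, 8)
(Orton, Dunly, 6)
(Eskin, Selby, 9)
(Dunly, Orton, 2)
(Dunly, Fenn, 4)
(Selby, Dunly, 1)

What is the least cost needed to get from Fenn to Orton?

$15

Candidate routes:
Fenn → Eskin → Ravel → Orton: 4+9+2 = 15
Fenn → Eskin → Selby → Dunly → Orton: 4+9+1+2 = 16
Cheapest is Fenn → Eskin → Ravel → Orton at $15.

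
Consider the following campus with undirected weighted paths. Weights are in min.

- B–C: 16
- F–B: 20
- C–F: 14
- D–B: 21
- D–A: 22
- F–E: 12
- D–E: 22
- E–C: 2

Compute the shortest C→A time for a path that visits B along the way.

59 min

Shortest C→B: C → B = 16
Best B to A: B → D → A costing 43
Total via B: 16 + 43 = 59 min.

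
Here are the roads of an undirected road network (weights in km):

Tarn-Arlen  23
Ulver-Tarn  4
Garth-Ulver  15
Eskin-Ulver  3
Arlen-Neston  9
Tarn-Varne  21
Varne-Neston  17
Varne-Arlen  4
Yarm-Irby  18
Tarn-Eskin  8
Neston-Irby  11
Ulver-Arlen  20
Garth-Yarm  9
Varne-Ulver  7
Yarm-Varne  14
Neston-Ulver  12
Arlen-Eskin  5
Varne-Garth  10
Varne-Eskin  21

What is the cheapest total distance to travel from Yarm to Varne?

Compare a few routes:
Yarm → Garth → Varne: 9+10 = 19
Yarm → Varne: 14 = 14
The minimum is 14 km via Yarm → Varne.

14 km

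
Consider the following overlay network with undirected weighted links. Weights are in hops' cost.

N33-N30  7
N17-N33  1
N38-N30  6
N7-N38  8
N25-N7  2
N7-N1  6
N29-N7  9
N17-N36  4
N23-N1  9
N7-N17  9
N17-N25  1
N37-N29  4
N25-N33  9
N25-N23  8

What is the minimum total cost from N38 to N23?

18 hops' cost

Candidate routes:
N38 → N7 → N25 → N23: 8+2+8 = 18
N38 → N7 → N1 → N23: 8+6+9 = 23
N38 → N30 → N33 → N17 → N25 → N23: 6+7+1+1+8 = 23
N38 → N7 → N17 → N25 → N23: 8+9+1+8 = 26
The minimum is 18 hops' cost via N38 → N7 → N25 → N23.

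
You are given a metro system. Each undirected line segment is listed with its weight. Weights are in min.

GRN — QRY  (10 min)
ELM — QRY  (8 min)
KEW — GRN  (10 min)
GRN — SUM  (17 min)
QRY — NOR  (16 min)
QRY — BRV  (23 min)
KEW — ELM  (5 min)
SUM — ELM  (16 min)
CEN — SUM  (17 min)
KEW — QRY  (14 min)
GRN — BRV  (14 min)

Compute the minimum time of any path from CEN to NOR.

57 min

Compare a few routes:
CEN - SUM - GRN - QRY - NOR: 17+17+10+16 = 60
CEN - SUM - ELM - KEW - QRY - NOR: 17+16+5+14+16 = 68
CEN - SUM - GRN - KEW - ELM - QRY - NOR: 17+17+10+5+8+16 = 73
CEN - SUM - ELM - QRY - NOR: 17+16+8+16 = 57
Cheapest is CEN - SUM - ELM - QRY - NOR at 57 min.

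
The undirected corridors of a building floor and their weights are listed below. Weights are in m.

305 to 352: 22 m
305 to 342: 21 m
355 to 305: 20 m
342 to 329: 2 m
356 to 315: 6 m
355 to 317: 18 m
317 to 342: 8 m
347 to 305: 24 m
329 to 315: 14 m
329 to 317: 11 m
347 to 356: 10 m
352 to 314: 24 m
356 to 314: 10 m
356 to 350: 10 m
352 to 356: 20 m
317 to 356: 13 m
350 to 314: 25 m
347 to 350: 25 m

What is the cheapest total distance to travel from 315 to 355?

Shortest distances from 315:
315: 0
356: 6  (via 315)
329: 14  (via 315)
347: 16  (via 356)
314: 16  (via 356)
342: 16  (via 329)
350: 16  (via 356)
317: 19  (via 356)
352: 26  (via 356)
305: 37  (via 342)
355: 37  (via 317)
Shortest route: 315–356–317–355 = 37 m.

37 m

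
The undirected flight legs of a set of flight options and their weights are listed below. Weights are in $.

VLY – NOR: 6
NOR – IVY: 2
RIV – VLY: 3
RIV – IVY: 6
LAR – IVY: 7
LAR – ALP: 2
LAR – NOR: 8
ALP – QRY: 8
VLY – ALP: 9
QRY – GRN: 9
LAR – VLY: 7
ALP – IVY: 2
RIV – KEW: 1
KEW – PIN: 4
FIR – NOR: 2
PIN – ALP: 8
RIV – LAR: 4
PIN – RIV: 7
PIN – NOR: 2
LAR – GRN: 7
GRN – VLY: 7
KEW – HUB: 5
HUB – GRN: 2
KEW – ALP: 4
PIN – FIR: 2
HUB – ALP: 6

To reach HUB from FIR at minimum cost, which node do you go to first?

PIN

Enumerating some paths:
FIR - NOR - IVY - ALP - HUB: 2+2+2+6 = 12
FIR - PIN - KEW - HUB: 2+4+5 = 11
FIR - NOR - PIN - KEW - HUB: 2+2+4+5 = 13
FIR - PIN - NOR - IVY - ALP - HUB: 2+2+2+2+6 = 14
The minimum is $11 via FIR - PIN - KEW - HUB.
So from FIR the first move is to PIN.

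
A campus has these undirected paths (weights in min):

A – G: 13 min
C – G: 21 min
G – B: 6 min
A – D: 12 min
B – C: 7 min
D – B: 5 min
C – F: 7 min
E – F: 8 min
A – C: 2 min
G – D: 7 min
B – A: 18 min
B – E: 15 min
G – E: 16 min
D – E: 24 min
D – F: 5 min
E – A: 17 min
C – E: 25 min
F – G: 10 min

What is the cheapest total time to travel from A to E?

Compare a few routes:
A → D → F → E: 12+5+8 = 25
A → E: 17 = 17
A → C → E: 2+25 = 27
A → C → B → E: 2+7+15 = 24
The minimum is 17 min via A → E.

17 min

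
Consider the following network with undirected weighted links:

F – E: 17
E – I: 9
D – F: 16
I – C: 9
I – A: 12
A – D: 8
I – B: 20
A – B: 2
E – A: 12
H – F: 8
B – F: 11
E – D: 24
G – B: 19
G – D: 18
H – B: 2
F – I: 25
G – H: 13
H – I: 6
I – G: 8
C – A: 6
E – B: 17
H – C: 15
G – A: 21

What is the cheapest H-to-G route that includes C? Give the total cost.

27

Shortest H→C: H → B → A → C = 10
Shortest C→G: C → I → G = 17
Total via C: 10 + 17 = 27.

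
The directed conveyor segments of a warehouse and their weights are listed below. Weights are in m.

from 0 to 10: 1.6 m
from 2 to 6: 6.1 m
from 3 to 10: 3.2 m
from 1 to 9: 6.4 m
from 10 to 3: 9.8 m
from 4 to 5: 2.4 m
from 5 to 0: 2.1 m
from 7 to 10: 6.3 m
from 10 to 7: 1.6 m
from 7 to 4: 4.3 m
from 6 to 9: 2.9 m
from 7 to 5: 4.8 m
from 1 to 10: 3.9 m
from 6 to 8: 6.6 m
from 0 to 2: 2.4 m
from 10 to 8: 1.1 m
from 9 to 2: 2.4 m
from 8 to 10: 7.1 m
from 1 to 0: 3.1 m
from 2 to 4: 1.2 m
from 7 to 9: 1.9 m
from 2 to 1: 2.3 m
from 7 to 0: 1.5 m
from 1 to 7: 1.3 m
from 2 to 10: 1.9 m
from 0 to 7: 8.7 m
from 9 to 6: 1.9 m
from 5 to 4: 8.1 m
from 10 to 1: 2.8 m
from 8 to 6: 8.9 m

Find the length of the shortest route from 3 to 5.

9.6 m

Running Dijkstra from 3:
3: 0
10: 3.2  (via 3)
8: 4.3  (via 10)
7: 4.8  (via 10)
1: 6  (via 10)
0: 6.3  (via 7)
9: 6.7  (via 7)
6: 8.6  (via 9)
2: 8.7  (via 0)
4: 9.1  (via 7)
5: 9.6  (via 7)
Shortest route: 3–10–7–5 = 9.6 m.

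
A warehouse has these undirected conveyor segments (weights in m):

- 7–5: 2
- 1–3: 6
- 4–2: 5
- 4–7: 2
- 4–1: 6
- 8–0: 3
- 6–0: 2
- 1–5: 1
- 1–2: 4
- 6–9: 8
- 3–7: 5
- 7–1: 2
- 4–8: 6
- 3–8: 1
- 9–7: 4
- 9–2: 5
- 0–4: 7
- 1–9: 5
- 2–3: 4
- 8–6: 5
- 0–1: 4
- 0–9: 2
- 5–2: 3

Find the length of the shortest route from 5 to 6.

7 m

Compare a few routes:
5 → 7 → 1 → 0 → 6: 2+2+4+2 = 10
5 → 1 → 0 → 6: 1+4+2 = 7
5 → 7 → 9 → 0 → 6: 2+4+2+2 = 10
5 → 1 → 9 → 0 → 6: 1+5+2+2 = 10
The minimum is 7 m via 5 → 1 → 0 → 6.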